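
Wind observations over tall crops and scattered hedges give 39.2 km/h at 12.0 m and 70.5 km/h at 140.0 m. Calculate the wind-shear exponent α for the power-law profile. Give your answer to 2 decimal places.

α ≈ 0.24

Power law: V₂/V₁ = (z₂/z₁)^α ⇒ α = ln(V₂/V₁) / ln(z₂/z₁)
α = ln(70.5/39.2) / ln(140.0/12.0) = ln(1.7985) / ln(11.6667)
  = 0.58694 / 2.45674 = 0.23891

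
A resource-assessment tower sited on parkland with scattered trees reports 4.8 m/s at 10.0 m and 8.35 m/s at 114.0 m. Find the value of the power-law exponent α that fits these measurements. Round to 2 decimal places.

Power law: V₂/V₁ = (z₂/z₁)^α ⇒ α = ln(V₂/V₁) / ln(z₂/z₁)
α = ln(8.35/4.8) / ln(114.0/10.0) = ln(1.7396) / ln(11.4000)
  = 0.55365 / 2.43361 = 0.22750

α ≈ 0.23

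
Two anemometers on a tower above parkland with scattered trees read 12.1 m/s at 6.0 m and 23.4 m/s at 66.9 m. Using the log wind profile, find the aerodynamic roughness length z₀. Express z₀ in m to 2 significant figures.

z₀ ≈ 0.45 m

Log law: V(z) ∝ ln(z/z₀). With r = V₁/V₂ = 12.1/23.4 = 0.51709,
r · ln(z₂/z₀) = ln(z₁/z₀) ⇒ ln z₀ = (ln z₁ − r·ln z₂)/(1 − r)
ln z₀ = (1.79176 − 0.51709×4.20320) / 0.48291 = -0.7904
z₀ = exp(-0.7904) = 0.4537 m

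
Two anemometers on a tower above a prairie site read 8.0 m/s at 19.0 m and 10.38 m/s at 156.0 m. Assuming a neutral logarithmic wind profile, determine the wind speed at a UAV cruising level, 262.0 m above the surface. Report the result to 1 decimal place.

Log law: V ∝ ln(z/z₀). From the pair, with r = V₁/V₂ = 0.77071,
ln z₀ = (ln z₁ − r·ln z₂)/(1 − r) = (2.9444 − 0.77071×5.0499)/0.22929 = -4.1326 → z₀ = 0.01604 m
V₃ = V₁ · ln(z₃/z₀)/ln(z₁/z₀) = 8.0 × 9.7009/7.0770 = 10.9661 m/s

11.0 m/s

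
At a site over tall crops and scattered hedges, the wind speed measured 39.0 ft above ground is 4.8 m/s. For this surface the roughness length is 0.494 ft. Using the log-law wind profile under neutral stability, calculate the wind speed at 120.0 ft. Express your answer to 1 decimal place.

Log law: V(z) ∝ ln(z/z₀), so V₂/V₁ = ln(z₂/z₀) / ln(z₁/z₀).
ln(120.0/0.494) = 5.4927, ln(39.0/0.494) = 4.3688
V₂ = 4.8 × 5.4927/4.3688 = 4.8 × 1.2573 = 6.0349 m/s

6.0 m/s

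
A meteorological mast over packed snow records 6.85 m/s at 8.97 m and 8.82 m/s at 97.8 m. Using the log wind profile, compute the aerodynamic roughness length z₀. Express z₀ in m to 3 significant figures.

z₀ ≈ 0.00221 m

Log law: V(z) ∝ ln(z/z₀). With r = V₁/V₂ = 6.85/8.82 = 0.77664,
r · ln(z₂/z₀) = ln(z₁/z₀) ⇒ ln z₀ = (ln z₁ − r·ln z₂)/(1 − r)
ln z₀ = (2.19389 − 0.77664×4.58292) / 0.22336 = -6.1132
z₀ = exp(-6.1132) = 0.002214 m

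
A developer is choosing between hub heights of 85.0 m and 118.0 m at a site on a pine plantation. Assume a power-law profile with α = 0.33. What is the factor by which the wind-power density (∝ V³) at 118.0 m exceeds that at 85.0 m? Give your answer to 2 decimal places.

1.38

Speed ratio: V_B/V_A = (z_B/z_A)^α = (118.0/85.0)^0.33 = (1.3882)^0.33 = 1.11433
Power-density ratio: P_B/P_A = (V_B/V_A)³ = (1.11433)³ = 1.38369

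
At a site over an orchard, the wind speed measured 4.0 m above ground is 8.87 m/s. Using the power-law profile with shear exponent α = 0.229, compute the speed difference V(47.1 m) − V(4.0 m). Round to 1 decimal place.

Power law: V₂ = V₁ · (z₂/z₁)^α = 8.87 × (11.7750)^0.229 = 15.6018 m/s
ΔV = 15.6018 − 8.87 = 6.7318 m/s

6.7 m/s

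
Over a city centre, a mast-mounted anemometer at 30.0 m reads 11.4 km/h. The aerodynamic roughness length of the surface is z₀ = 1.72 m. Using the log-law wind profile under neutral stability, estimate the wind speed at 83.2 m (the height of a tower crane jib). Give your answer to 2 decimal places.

15.47 km/h

Log law: V(z) ∝ ln(z/z₀), so V₂/V₁ = ln(z₂/z₀) / ln(z₁/z₀).
ln(83.2/1.72) = 3.8789, ln(30.0/1.72) = 2.8589
V₂ = 11.4 × 3.8789/2.8589 = 11.4 × 1.3568 = 15.4675 km/h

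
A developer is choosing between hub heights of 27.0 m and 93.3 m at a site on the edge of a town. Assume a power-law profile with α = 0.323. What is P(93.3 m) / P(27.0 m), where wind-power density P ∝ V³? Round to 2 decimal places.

Speed ratio: V_B/V_A = (z_B/z_A)^α = (93.3/27.0)^0.323 = (3.4556)^0.323 = 1.49259
Power-density ratio: P_B/P_A = (V_B/V_A)³ = (1.49259)³ = 3.32525

3.33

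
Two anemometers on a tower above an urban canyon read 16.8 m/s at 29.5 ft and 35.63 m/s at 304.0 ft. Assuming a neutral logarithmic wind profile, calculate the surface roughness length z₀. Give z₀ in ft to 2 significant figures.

Log law: V(z) ∝ ln(z/z₀). With r = V₁/V₂ = 16.8/35.63 = 0.47151,
r · ln(z₂/z₀) = ln(z₁/z₀) ⇒ ln z₀ = (ln z₁ − r·ln z₂)/(1 − r)
ln z₀ = (3.38439 − 0.47151×5.71703) / 0.52849 = 1.3032
z₀ = exp(1.3032) = 3.681 ft

z₀ ≈ 3.7 ft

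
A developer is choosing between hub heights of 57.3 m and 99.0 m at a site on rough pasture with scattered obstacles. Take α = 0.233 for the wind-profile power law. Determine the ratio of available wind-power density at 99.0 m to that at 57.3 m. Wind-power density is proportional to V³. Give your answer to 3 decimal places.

1.466

Speed ratio: V_B/V_A = (z_B/z_A)^α = (99.0/57.3)^0.233 = (1.7277)^0.233 = 1.13588
Power-density ratio: P_B/P_A = (V_B/V_A)³ = (1.13588)³ = 1.46554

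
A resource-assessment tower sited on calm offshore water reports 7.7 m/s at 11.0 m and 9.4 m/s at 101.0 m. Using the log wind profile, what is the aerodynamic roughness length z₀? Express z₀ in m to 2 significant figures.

Log law: V(z) ∝ ln(z/z₀). With r = V₁/V₂ = 7.7/9.4 = 0.81915,
r · ln(z₂/z₀) = ln(z₁/z₀) ⇒ ln z₀ = (ln z₁ − r·ln z₂)/(1 − r)
ln z₀ = (2.39790 − 0.81915×4.61512) / 0.18085 = -7.6448
z₀ = exp(-7.6448) = 0.0004785 m

z₀ ≈ 0.00048 m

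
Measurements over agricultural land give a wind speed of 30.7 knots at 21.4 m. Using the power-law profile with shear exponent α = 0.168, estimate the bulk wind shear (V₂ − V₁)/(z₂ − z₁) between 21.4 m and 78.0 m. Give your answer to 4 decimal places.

0.1316 knots/m

Power law: V₂ = V₁ · (z₂/z₁)^α = 30.7 × (3.6449)^0.168 = 38.1505 knots
ΔV/Δz = (38.1505 − 30.7)/(78.0 − 21.4) = 7.4505/56.6000 = 0.13164 knots/m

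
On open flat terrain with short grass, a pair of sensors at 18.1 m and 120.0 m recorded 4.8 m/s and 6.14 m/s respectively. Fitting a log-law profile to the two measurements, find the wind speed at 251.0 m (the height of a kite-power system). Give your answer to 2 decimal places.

6.66 m/s

Log law: V ∝ ln(z/z₀). From the pair, with r = V₁/V₂ = 0.78176,
ln z₀ = (ln z₁ − r·ln z₂)/(1 − r) = (2.8959 − 0.78176×4.7875)/0.21824 = -3.8799 → z₀ = 0.02065 m
V₃ = V₁ · ln(z₃/z₀)/ln(z₁/z₀) = 4.8 × 9.4053/6.7758 = 6.6628 m/s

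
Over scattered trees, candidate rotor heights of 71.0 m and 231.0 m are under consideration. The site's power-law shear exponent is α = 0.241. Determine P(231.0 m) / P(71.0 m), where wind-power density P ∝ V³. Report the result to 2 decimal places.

Speed ratio: V_B/V_A = (z_B/z_A)^α = (231.0/71.0)^0.241 = (3.2535)^0.241 = 1.32885
Power-density ratio: P_B/P_A = (V_B/V_A)³ = (1.32885)³ = 2.34656

2.35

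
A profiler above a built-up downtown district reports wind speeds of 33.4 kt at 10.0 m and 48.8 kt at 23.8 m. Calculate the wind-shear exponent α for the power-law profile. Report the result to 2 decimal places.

α ≈ 0.44

Power law: V₂/V₁ = (z₂/z₁)^α ⇒ α = ln(V₂/V₁) / ln(z₂/z₁)
α = ln(48.8/33.4) / ln(23.8/10.0) = ln(1.4611) / ln(2.3800)
  = 0.37917 / 0.86710 = 0.43729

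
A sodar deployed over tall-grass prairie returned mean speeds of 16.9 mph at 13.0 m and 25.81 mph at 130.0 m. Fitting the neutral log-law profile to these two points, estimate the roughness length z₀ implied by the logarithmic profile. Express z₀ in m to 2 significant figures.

Log law: V(z) ∝ ln(z/z₀). With r = V₁/V₂ = 16.9/25.81 = 0.65478,
r · ln(z₂/z₀) = ln(z₁/z₀) ⇒ ln z₀ = (ln z₁ − r·ln z₂)/(1 − r)
ln z₀ = (2.56495 − 0.65478×4.86753) / 0.34522 = -1.8025
z₀ = exp(-1.8025) = 0.1649 m

z₀ ≈ 0.16 m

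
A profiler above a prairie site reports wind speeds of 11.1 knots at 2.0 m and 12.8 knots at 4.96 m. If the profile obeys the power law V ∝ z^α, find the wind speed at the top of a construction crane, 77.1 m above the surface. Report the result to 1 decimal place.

19.7 knots

First find α: α = ln(V₂/V₁)/ln(z₂/z₁) = ln(12.8/11.1)/ln(4.96/2.0) = 0.14250/0.90826 = 0.1569
Extrapolate from 4.96 m to 77.1 m: V₃ = 12.8 × (77.1/4.96)^0.1569 = 12.8 × 1.5380 = 19.6861 knots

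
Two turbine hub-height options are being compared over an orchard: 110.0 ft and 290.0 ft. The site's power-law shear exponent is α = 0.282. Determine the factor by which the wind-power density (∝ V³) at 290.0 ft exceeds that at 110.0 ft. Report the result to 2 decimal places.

2.27

Speed ratio: V_B/V_A = (z_B/z_A)^α = (290.0/110.0)^0.282 = (2.6364)^0.282 = 1.31439
Power-density ratio: P_B/P_A = (V_B/V_A)³ = (1.31439)³ = 2.27076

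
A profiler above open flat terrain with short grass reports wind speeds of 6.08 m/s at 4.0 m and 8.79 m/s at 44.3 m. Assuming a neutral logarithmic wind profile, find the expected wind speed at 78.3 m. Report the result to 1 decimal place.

Log law: V ∝ ln(z/z₀). From the pair, with r = V₁/V₂ = 0.69170,
ln z₀ = (ln z₁ − r·ln z₂)/(1 − r) = (1.3863 − 0.69170×3.7910)/0.30830 = -4.0087 → z₀ = 0.01816 m
V₃ = V₁ · ln(z₃/z₀)/ln(z₁/z₀) = 6.08 × 8.3693/5.3950 = 9.4319 m/s

9.4 m/s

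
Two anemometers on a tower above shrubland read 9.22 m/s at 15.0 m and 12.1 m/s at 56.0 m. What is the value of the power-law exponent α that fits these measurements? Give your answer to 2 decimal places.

α ≈ 0.21

Power law: V₂/V₁ = (z₂/z₁)^α ⇒ α = ln(V₂/V₁) / ln(z₂/z₁)
α = ln(12.1/9.22) / ln(56.0/15.0) = ln(1.3124) / ln(3.7333)
  = 0.27183 / 1.31730 = 0.20635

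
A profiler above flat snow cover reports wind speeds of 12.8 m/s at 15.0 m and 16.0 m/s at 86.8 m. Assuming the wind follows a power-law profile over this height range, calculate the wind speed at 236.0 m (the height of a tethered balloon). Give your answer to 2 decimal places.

First find α: α = ln(V₂/V₁)/ln(z₂/z₁) = ln(16.0/12.8)/ln(86.8/15.0) = 0.22314/1.75556 = 0.1271
Extrapolate from 86.8 m to 236.0 m: V₃ = 16.0 × (236.0/86.8)^0.1271 = 16.0 × 1.1356 = 18.1691 m/s

18.17 m/s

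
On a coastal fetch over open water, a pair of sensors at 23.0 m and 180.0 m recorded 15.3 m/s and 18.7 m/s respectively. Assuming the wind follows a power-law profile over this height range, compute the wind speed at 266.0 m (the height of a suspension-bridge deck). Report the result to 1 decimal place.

19.4 m/s

First find α: α = ln(V₂/V₁)/ln(z₂/z₁) = ln(18.7/15.3)/ln(180.0/23.0) = 0.20067/2.05746 = 0.0975
Extrapolate from 180.0 m to 266.0 m: V₃ = 18.7 × (266.0/180.0)^0.0975 = 18.7 × 1.0388 = 19.4260 m/s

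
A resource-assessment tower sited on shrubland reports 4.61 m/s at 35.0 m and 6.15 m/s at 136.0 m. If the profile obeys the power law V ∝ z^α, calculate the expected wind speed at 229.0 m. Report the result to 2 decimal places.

6.87 m/s

First find α: α = ln(V₂/V₁)/ln(z₂/z₁) = ln(6.15/4.61)/ln(136.0/35.0) = 0.28822/1.35731 = 0.2124
Extrapolate from 136.0 m to 229.0 m: V₃ = 6.15 × (229.0/136.0)^0.2124 = 6.15 × 1.1170 = 6.8696 m/s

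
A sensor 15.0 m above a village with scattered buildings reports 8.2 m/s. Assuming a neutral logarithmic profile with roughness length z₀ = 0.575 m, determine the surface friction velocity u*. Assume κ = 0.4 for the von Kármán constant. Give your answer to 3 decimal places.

u* ≈ 1.006 m/s

Log law: V(z) = (u*/κ) · ln(z/z₀) ⇒ u* = κ · V / ln(z/z₀)
u* = 0.4 × 8.2 / ln(15.0/0.575) = 0.4 × 8.2 / 3.2614
   = 3.2800 / 3.2614 = 1.0057 m/s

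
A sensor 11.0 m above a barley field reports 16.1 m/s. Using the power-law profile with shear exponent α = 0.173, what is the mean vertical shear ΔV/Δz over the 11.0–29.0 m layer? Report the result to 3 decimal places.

0.163 m/s/m

Power law: V₂ = V₁ · (z₂/z₁)^α = 16.1 × (2.6364)^0.173 = 19.0397 m/s
ΔV/Δz = (19.0397 − 16.1)/(29.0 − 11.0) = 2.9397/18.0000 = 0.16332 m/s/m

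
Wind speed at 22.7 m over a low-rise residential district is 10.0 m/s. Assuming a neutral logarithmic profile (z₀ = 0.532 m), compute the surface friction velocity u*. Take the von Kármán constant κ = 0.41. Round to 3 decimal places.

Log law: V(z) = (u*/κ) · ln(z/z₀) ⇒ u* = κ · V / ln(z/z₀)
u* = 0.41 × 10.0 / ln(22.7/0.532) = 0.41 × 10.0 / 3.7535
   = 4.1000 / 3.7535 = 1.0923 m/s

u* ≈ 1.092 m/s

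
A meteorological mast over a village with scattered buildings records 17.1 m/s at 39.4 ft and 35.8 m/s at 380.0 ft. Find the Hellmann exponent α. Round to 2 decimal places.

Power law: V₂/V₁ = (z₂/z₁)^α ⇒ α = ln(V₂/V₁) / ln(z₂/z₁)
α = ln(35.8/17.1) / ln(380.0/39.4) = ln(2.0936) / ln(9.6447)
  = 0.73887 / 2.26641 = 0.32601

α ≈ 0.33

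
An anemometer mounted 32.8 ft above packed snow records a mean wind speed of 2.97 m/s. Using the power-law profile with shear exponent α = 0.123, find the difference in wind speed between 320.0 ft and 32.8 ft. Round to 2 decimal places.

0.96 m/s

Power law: V₂ = V₁ · (z₂/z₁)^α = 2.97 × (9.7561)^0.123 = 3.9304 m/s
ΔV = 3.9304 − 2.97 = 0.9604 m/s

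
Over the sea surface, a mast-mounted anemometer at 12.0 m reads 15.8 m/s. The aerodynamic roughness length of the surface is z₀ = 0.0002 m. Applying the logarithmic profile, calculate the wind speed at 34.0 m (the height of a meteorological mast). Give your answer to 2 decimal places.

17.30 m/s

Log law: V(z) ∝ ln(z/z₀), so V₂/V₁ = ln(z₂/z₀) / ln(z₁/z₀).
ln(34.0/0.0002) = 12.0436, ln(12.0/0.0002) = 11.0021
V₂ = 15.8 × 12.0436/11.0021 = 15.8 × 1.0947 = 17.2956 m/s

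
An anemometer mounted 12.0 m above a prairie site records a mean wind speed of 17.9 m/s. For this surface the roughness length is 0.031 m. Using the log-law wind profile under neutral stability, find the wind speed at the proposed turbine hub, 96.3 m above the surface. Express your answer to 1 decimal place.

Log law: V(z) ∝ ln(z/z₀), so V₂/V₁ = ln(z₂/z₀) / ln(z₁/z₀).
ln(96.3/0.031) = 8.0412, ln(12.0/0.031) = 5.9587
V₂ = 17.9 × 8.0412/5.9587 = 17.9 × 1.3495 = 24.1561 m/s

24.2 m/s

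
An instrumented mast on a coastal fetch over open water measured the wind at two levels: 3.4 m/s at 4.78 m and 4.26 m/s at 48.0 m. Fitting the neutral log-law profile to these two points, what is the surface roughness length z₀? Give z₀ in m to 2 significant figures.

Log law: V(z) ∝ ln(z/z₀). With r = V₁/V₂ = 3.4/4.26 = 0.79812,
r · ln(z₂/z₀) = ln(z₁/z₀) ⇒ ln z₀ = (ln z₁ − r·ln z₂)/(1 − r)
ln z₀ = (1.56444 − 0.79812×3.87120) / 0.20188 = -7.5553
z₀ = exp(-7.5553) = 0.0005233 m

z₀ ≈ 0.00052 m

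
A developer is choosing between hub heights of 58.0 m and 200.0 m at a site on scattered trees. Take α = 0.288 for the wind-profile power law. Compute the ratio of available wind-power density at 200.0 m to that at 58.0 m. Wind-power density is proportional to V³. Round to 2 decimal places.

Speed ratio: V_B/V_A = (z_B/z_A)^α = (200.0/58.0)^0.288 = (3.4483)^0.288 = 1.42833
Power-density ratio: P_B/P_A = (V_B/V_A)³ = (1.42833)³ = 2.91399

2.91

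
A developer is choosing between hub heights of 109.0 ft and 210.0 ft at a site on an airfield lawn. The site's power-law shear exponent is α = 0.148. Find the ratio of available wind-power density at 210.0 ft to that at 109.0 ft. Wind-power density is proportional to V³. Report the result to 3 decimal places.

1.338

Speed ratio: V_B/V_A = (z_B/z_A)^α = (210.0/109.0)^0.148 = (1.9266)^0.148 = 1.10192
Power-density ratio: P_B/P_A = (V_B/V_A)³ = (1.10192)³ = 1.33798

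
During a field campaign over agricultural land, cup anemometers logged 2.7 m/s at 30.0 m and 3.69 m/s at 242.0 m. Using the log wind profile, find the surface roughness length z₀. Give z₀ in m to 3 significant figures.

z₀ ≈ 0.101 m

Log law: V(z) ∝ ln(z/z₀). With r = V₁/V₂ = 2.7/3.69 = 0.73171,
r · ln(z₂/z₀) = ln(z₁/z₀) ⇒ ln z₀ = (ln z₁ − r·ln z₂)/(1 − r)
ln z₀ = (3.40120 − 0.73171×5.48894) / 0.26829 = -2.2926
z₀ = exp(-2.2926) = 0.1010 m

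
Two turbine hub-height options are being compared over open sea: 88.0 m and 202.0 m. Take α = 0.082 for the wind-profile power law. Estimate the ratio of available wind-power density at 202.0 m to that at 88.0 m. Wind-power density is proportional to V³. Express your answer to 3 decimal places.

Speed ratio: V_B/V_A = (z_B/z_A)^α = (202.0/88.0)^0.082 = (2.2955)^0.082 = 1.07051
Power-density ratio: P_B/P_A = (V_B/V_A)³ = (1.07051)³ = 1.22680

1.227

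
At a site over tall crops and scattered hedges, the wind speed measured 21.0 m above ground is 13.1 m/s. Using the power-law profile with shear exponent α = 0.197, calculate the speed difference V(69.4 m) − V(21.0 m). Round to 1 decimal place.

3.5 m/s

Power law: V₂ = V₁ · (z₂/z₁)^α = 13.1 × (3.3048)^0.197 = 16.5784 m/s
ΔV = 16.5784 − 13.1 = 3.4784 m/s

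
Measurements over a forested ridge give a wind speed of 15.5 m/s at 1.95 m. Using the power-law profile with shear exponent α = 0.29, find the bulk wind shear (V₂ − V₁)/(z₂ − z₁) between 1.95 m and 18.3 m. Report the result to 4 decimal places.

Power law: V₂ = V₁ · (z₂/z₁)^α = 15.5 × (9.3846)^0.29 = 29.6710 m/s
ΔV/Δz = (29.6710 − 15.5)/(18.3 − 1.95) = 14.1710/16.3500 = 0.86673 m/s/m

0.8667 m/s/m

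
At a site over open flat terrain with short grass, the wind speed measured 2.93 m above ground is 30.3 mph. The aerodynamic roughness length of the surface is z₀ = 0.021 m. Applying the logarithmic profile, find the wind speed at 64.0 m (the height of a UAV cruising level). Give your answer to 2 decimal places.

Log law: V(z) ∝ ln(z/z₀), so V₂/V₁ = ln(z₂/z₀) / ln(z₁/z₀).
ln(64.0/0.021) = 8.0221, ln(2.93/0.021) = 4.9382
V₂ = 30.3 × 8.0221/4.9382 = 30.3 × 1.6245 = 49.2221 mph

49.22 mph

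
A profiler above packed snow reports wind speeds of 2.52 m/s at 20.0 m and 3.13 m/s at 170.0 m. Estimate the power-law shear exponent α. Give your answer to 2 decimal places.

Power law: V₂/V₁ = (z₂/z₁)^α ⇒ α = ln(V₂/V₁) / ln(z₂/z₁)
α = ln(3.13/2.52) / ln(170.0/20.0) = ln(1.2421) / ln(8.5000)
  = 0.21677 / 2.14007 = 0.10129

α ≈ 0.10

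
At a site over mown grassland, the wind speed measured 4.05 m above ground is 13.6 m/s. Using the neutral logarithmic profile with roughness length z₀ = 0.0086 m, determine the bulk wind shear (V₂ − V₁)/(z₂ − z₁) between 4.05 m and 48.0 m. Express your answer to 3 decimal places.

Log law: V₂ = V₁ · ln(z₂/z₀)/ln(z₁/z₀) = 13.6 × 8.6272/6.1547 = 19.0634 m/s
ΔV/Δz = (19.0634 − 13.6)/(48.0 − 4.05) = 5.4634/43.9500 = 0.12431 m/s/m

0.124 m/s/m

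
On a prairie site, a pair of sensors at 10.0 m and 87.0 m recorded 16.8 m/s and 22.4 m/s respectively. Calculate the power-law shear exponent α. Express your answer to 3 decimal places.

Power law: V₂/V₁ = (z₂/z₁)^α ⇒ α = ln(V₂/V₁) / ln(z₂/z₁)
α = ln(22.4/16.8) / ln(87.0/10.0) = ln(1.3333) / ln(8.7000)
  = 0.28768 / 2.16332 = 0.13298

α ≈ 0.133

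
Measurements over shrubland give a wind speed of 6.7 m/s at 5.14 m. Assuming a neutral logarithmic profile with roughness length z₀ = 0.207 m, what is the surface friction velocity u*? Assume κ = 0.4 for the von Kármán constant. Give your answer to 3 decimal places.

u* ≈ 0.834 m/s

Log law: V(z) = (u*/κ) · ln(z/z₀) ⇒ u* = κ · V / ln(z/z₀)
u* = 0.4 × 6.7 / ln(5.14/0.207) = 0.4 × 6.7 / 3.2121
   = 2.6800 / 3.2121 = 0.8343 m/s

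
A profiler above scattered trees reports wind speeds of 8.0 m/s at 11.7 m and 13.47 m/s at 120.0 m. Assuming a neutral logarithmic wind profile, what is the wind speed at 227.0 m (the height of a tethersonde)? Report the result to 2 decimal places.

14.97 m/s

Log law: V ∝ ln(z/z₀). From the pair, with r = V₁/V₂ = 0.59391,
ln z₀ = (ln z₁ − r·ln z₂)/(1 − r) = (2.4596 − 0.59391×4.7875)/0.40609 = -0.9450 → z₀ = 0.3887 m
V₃ = V₁ · ln(z₃/z₀)/ln(z₁/z₀) = 8.0 × 6.3700/3.4046 = 14.9679 m/s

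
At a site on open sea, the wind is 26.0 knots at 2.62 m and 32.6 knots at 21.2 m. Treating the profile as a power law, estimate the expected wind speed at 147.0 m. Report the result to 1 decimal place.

40.2 knots

First find α: α = ln(V₂/V₁)/ln(z₂/z₁) = ln(32.6/26.0)/ln(21.2/2.62) = 0.22622/2.09083 = 0.1082
Extrapolate from 21.2 m to 147.0 m: V₃ = 32.6 × (147.0/21.2)^0.1082 = 32.6 × 1.2331 = 40.1982 knots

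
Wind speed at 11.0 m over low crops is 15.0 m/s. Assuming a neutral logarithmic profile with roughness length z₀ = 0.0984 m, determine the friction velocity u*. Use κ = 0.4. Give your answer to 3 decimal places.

Log law: V(z) = (u*/κ) · ln(z/z₀) ⇒ u* = κ · V / ln(z/z₀)
u* = 0.4 × 15.0 / ln(11.0/0.0984) = 0.4 × 15.0 / 4.7166
   = 6.0000 / 4.7166 = 1.2721 m/s

u* ≈ 1.272 m/s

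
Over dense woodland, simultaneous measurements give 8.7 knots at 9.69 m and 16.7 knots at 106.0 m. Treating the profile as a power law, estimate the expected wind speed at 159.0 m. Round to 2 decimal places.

18.65 knots

First find α: α = ln(V₂/V₁)/ln(z₂/z₁) = ln(16.7/8.7)/ln(106.0/9.69) = 0.65209/2.39234 = 0.2726
Extrapolate from 106.0 m to 159.0 m: V₃ = 16.7 × (159.0/106.0)^0.2726 = 16.7 × 1.1169 = 18.6515 knots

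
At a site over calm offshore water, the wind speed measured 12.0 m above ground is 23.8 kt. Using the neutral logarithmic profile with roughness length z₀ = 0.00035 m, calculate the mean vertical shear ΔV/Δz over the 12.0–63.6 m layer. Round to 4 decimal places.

0.0737 kt/m

Log law: V₂ = V₁ · ln(z₂/z₀)/ln(z₁/z₀) = 23.8 × 12.1102/10.4425 = 27.6010 kt
ΔV/Δz = (27.6010 − 23.8)/(63.6 − 12.0) = 3.8010/51.6000 = 0.07366 kt/m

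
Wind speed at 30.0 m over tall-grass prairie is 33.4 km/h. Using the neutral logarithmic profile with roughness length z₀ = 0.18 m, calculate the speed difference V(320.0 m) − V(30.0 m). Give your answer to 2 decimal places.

Log law: V₂ = V₁ · ln(z₂/z₀)/ln(z₁/z₀) = 33.4 × 7.4831/5.1160 = 48.8539 km/h
ΔV = 48.8539 − 33.4 = 15.4539 km/h

15.45 km/h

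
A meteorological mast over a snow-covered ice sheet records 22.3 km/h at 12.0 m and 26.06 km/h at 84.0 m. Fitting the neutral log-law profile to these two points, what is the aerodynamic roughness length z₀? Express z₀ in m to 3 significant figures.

Log law: V(z) ∝ ln(z/z₀). With r = V₁/V₂ = 22.3/26.06 = 0.85572,
r · ln(z₂/z₀) = ln(z₁/z₀) ⇒ ln z₀ = (ln z₁ − r·ln z₂)/(1 − r)
ln z₀ = (2.48491 − 0.85572×4.43082) / 0.14428 = -9.0560
z₀ = exp(-9.0560) = 0.0001167 m

z₀ ≈ 0.000117 m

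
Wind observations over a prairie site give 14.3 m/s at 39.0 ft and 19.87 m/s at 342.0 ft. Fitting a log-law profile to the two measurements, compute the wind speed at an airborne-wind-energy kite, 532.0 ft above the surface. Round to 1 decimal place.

Log law: V ∝ ln(z/z₀). From the pair, with r = V₁/V₂ = 0.71968,
ln z₀ = (ln z₁ − r·ln z₂)/(1 − r) = (3.6636 − 0.71968×5.8348)/0.28032 = -1.9107 → z₀ = 0.1480 ft
V₃ = V₁ · ln(z₃/z₀)/ln(z₁/z₀) = 14.3 × 8.1874/5.5743 = 21.0035 m/s

21.0 m/s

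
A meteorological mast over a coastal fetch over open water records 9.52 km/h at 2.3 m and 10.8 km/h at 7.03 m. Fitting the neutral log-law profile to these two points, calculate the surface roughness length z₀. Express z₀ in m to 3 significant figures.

Log law: V(z) ∝ ln(z/z₀). With r = V₁/V₂ = 9.52/10.8 = 0.88148,
r · ln(z₂/z₀) = ln(z₁/z₀) ⇒ ln z₀ = (ln z₁ − r·ln z₂)/(1 − r)
ln z₀ = (0.83291 − 0.88148×1.95019) / 0.11852 = -7.4768
z₀ = exp(-7.4768) = 0.0005660 m

z₀ ≈ 0.000566 m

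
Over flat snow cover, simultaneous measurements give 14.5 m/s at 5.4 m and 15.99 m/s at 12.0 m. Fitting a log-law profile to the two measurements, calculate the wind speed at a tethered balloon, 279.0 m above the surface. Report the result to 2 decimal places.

21.86 m/s

Log law: V ∝ ln(z/z₀). From the pair, with r = V₁/V₂ = 0.90682,
ln z₀ = (ln z₁ − r·ln z₂)/(1 − r) = (1.6864 − 0.90682×2.4849)/0.09318 = -6.0843 → z₀ = 0.002278 m
V₃ = V₁ · ln(z₃/z₀)/ln(z₁/z₀) = 14.5 × 11.7155/7.7707 = 21.8609 m/s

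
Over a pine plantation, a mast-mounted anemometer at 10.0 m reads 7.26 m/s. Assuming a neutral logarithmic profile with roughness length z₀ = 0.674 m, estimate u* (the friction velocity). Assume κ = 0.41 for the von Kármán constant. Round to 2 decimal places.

u* ≈ 1.10 m/s

Log law: V(z) = (u*/κ) · ln(z/z₀) ⇒ u* = κ · V / ln(z/z₀)
u* = 0.41 × 7.26 / ln(10.0/0.674) = 0.41 × 7.26 / 2.6971
   = 2.9766 / 2.6971 = 1.1036 m/s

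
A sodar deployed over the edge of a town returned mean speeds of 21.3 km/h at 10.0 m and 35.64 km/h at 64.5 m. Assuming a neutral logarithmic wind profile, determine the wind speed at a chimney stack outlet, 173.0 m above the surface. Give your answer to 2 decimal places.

Log law: V ∝ ln(z/z₀). From the pair, with r = V₁/V₂ = 0.59764,
ln z₀ = (ln z₁ − r·ln z₂)/(1 − r) = (2.3026 − 0.59764×4.1667)/0.40236 = -0.4662 → z₀ = 0.6274 m
V₃ = V₁ · ln(z₃/z₀)/ln(z₁/z₀) = 21.3 × 5.6195/2.7688 = 43.2299 km/h

43.23 km/h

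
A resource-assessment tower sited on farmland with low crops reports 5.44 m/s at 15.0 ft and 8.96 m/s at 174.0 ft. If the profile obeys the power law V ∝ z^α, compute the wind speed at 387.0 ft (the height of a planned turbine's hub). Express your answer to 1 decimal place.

10.5 m/s

First find α: α = ln(V₂/V₁)/ln(z₂/z₁) = ln(8.96/5.44)/ln(174.0/15.0) = 0.49899/2.45101 = 0.2036
Extrapolate from 174.0 ft to 387.0 ft: V₃ = 8.96 × (387.0/174.0)^0.2036 = 8.96 × 1.1767 = 10.5435 m/s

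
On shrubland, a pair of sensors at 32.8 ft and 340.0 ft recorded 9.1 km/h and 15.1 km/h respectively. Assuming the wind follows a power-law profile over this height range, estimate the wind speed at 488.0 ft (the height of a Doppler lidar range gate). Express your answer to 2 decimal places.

16.33 km/h

First find α: α = ln(V₂/V₁)/ln(z₂/z₁) = ln(15.1/9.1)/ln(340.0/32.8) = 0.50642/2.33852 = 0.2166
Extrapolate from 340.0 ft to 488.0 ft: V₃ = 15.1 × (488.0/340.0)^0.2166 = 15.1 × 1.0814 = 16.3291 km/h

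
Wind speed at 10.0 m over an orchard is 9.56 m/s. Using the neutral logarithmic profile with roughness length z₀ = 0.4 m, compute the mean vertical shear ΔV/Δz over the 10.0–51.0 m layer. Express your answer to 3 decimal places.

Log law: V₂ = V₁ · ln(z₂/z₀)/ln(z₁/z₀) = 9.56 × 4.8481/3.2189 = 14.3988 m/s
ΔV/Δz = (14.3988 − 9.56)/(51.0 − 10.0) = 4.8388/41.0000 = 0.11802 m/s/m

0.118 m/s/m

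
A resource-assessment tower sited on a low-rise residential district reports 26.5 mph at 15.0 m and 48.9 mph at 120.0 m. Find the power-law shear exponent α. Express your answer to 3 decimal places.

Power law: V₂/V₁ = (z₂/z₁)^α ⇒ α = ln(V₂/V₁) / ln(z₂/z₁)
α = ln(48.9/26.5) / ln(120.0/15.0) = ln(1.8453) / ln(8.0000)
  = 0.61263 / 2.07944 = 0.29461

α ≈ 0.295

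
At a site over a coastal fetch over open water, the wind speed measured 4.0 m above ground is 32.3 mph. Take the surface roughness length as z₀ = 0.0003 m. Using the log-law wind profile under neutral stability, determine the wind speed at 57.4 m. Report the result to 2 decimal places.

41.36 mph

Log law: V(z) ∝ ln(z/z₀), so V₂/V₁ = ln(z₂/z₀) / ln(z₁/z₀).
ln(57.4/0.0003) = 12.1618, ln(4.0/0.0003) = 9.4980
V₂ = 32.3 × 12.1618/9.4980 = 32.3 × 1.2805 = 41.3586 mph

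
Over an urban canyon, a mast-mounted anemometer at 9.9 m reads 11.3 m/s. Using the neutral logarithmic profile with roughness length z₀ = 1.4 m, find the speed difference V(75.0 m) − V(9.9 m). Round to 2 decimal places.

11.70 m/s

Log law: V₂ = V₁ · ln(z₂/z₀)/ln(z₁/z₀) = 11.3 × 3.9810/1.9561 = 22.9980 m/s
ΔV = 22.9980 − 11.3 = 11.6980 m/s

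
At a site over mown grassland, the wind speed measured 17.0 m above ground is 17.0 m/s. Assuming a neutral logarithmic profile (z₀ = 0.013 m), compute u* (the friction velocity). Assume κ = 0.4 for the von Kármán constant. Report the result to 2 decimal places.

Log law: V(z) = (u*/κ) · ln(z/z₀) ⇒ u* = κ · V / ln(z/z₀)
u* = 0.4 × 17.0 / ln(17.0/0.013) = 0.4 × 17.0 / 7.1760
   = 6.8000 / 7.1760 = 0.9476 m/s

u* ≈ 0.95 m/s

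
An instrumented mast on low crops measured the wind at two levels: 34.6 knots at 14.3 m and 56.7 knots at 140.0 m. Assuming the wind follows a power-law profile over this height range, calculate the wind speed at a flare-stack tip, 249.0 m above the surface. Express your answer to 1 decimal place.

First find α: α = ln(V₂/V₁)/ln(z₂/z₁) = ln(56.7/34.6)/ln(140.0/14.3) = 0.49392/2.28138 = 0.2165
Extrapolate from 140.0 m to 249.0 m: V₃ = 56.7 × (249.0/140.0)^0.2165 = 56.7 × 1.1328 = 64.2279 knots

64.2 knots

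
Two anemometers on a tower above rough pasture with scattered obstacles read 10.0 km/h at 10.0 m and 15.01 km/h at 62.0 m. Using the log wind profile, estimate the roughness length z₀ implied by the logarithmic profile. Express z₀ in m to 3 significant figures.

z₀ ≈ 0.262 m

Log law: V(z) ∝ ln(z/z₀). With r = V₁/V₂ = 10.0/15.01 = 0.66622,
r · ln(z₂/z₀) = ln(z₁/z₀) ⇒ ln z₀ = (ln z₁ − r·ln z₂)/(1 − r)
ln z₀ = (2.30259 − 0.66622×4.12713) / 0.33378 = -1.3392
z₀ = exp(-1.3392) = 0.2620 m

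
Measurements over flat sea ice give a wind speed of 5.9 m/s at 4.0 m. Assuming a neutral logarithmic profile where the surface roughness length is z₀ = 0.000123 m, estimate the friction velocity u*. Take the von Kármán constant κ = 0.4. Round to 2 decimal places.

Log law: V(z) = (u*/κ) · ln(z/z₀) ⇒ u* = κ · V / ln(z/z₀)
u* = 0.4 × 5.9 / ln(4.0/0.000123) = 0.4 × 5.9 / 10.3896
   = 2.3600 / 10.3896 = 0.2271 m/s

u* ≈ 0.23 m/s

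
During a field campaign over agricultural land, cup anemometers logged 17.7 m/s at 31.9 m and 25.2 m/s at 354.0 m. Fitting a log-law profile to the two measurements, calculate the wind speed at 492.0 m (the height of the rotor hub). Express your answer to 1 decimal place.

26.2 m/s

Log law: V ∝ ln(z/z₀). From the pair, with r = V₁/V₂ = 0.70238,
ln z₀ = (ln z₁ − r·ln z₂)/(1 − r) = (3.4626 − 0.70238×5.8693)/0.29762 = -2.2172 → z₀ = 0.1089 m
V₃ = V₁ · ln(z₃/z₀)/ln(z₁/z₀) = 17.7 × 8.4157/5.6798 = 26.2258 m/s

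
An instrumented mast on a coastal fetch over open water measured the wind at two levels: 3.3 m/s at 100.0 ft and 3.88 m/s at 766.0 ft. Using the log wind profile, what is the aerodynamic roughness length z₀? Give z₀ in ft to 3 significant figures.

Log law: V(z) ∝ ln(z/z₀). With r = V₁/V₂ = 3.3/3.88 = 0.85052,
r · ln(z₂/z₀) = ln(z₁/z₀) ⇒ ln z₀ = (ln z₁ − r·ln z₂)/(1 − r)
ln z₀ = (4.60517 − 0.85052×6.64118) / 0.14948 = -6.9790
z₀ = exp(-6.9790) = 0.0009312 ft

z₀ ≈ 0.000931 ft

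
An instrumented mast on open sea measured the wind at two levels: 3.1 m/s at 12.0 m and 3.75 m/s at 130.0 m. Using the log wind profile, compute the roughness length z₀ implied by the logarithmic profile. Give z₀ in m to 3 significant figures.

z₀ ≈ 0.000139 m

Log law: V(z) ∝ ln(z/z₀). With r = V₁/V₂ = 3.1/3.75 = 0.82667,
r · ln(z₂/z₀) = ln(z₁/z₀) ⇒ ln z₀ = (ln z₁ − r·ln z₂)/(1 − r)
ln z₀ = (2.48491 − 0.82667×4.86753) / 0.17333 = -8.8784
z₀ = exp(-8.8784) = 0.0001394 m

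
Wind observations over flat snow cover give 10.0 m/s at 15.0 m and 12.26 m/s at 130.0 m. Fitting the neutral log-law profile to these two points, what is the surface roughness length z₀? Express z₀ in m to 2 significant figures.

Log law: V(z) ∝ ln(z/z₀). With r = V₁/V₂ = 10.0/12.26 = 0.81566,
r · ln(z₂/z₀) = ln(z₁/z₀) ⇒ ln z₀ = (ln z₁ − r·ln z₂)/(1 − r)
ln z₀ = (2.70805 − 0.81566×4.86753) / 0.18434 = -6.8472
z₀ = exp(-6.8472) = 0.001062 m

z₀ ≈ 0.0011 m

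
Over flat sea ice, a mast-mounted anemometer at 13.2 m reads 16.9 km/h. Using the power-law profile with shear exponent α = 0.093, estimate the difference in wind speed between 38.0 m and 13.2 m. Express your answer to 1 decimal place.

1.7 km/h

Power law: V₂ = V₁ · (z₂/z₁)^α = 16.9 × (2.8788)^0.093 = 18.6463 km/h
ΔV = 18.6463 − 16.9 = 1.7463 km/h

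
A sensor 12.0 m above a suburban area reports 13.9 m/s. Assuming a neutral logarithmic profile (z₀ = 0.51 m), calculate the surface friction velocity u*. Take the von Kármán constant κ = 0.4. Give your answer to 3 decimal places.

Log law: V(z) = (u*/κ) · ln(z/z₀) ⇒ u* = κ · V / ln(z/z₀)
u* = 0.4 × 13.9 / ln(12.0/0.51) = 0.4 × 13.9 / 3.1583
   = 5.5600 / 3.1583 = 1.7605 m/s

u* ≈ 1.760 m/s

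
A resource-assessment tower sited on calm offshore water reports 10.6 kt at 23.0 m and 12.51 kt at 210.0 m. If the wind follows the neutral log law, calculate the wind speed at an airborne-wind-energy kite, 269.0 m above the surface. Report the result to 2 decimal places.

Log law: V ∝ ln(z/z₀). From the pair, with r = V₁/V₂ = 0.84732,
ln z₀ = (ln z₁ − r·ln z₂)/(1 − r) = (3.1355 − 0.84732×5.3471)/0.15268 = -9.1384 → z₀ = 0.0001075 m
V₃ = V₁ · ln(z₃/z₀)/ln(z₁/z₀) = 10.6 × 14.7331/12.2739 = 12.7238 kt

12.72 kt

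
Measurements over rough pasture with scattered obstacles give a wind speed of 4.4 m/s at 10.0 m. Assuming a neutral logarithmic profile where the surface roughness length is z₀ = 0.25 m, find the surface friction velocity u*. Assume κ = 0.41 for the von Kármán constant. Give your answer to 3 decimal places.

u* ≈ 0.489 m/s

Log law: V(z) = (u*/κ) · ln(z/z₀) ⇒ u* = κ · V / ln(z/z₀)
u* = 0.41 × 4.4 / ln(10.0/0.25) = 0.41 × 4.4 / 3.6889
   = 1.8040 / 3.6889 = 0.4890 m/s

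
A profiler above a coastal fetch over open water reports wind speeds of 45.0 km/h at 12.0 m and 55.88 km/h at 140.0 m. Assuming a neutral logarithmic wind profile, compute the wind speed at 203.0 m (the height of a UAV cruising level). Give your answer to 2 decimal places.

Log law: V ∝ ln(z/z₀). From the pair, with r = V₁/V₂ = 0.80530,
ln z₀ = (ln z₁ − r·ln z₂)/(1 − r) = (2.4849 − 0.80530×4.9416)/0.19470 = -7.6762 → z₀ = 0.0004637 m
V₃ = V₁ · ln(z₃/z₀)/ln(z₁/z₀) = 45.0 × 12.9894/10.1611 = 57.5255 km/h

57.53 km/h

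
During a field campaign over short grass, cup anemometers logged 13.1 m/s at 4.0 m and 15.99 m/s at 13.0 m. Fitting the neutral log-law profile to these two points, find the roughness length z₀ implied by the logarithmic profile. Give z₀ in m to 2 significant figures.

z₀ ≈ 0.019 m

Log law: V(z) ∝ ln(z/z₀). With r = V₁/V₂ = 13.1/15.99 = 0.81926,
r · ln(z₂/z₀) = ln(z₁/z₀) ⇒ ln z₀ = (ln z₁ − r·ln z₂)/(1 − r)
ln z₀ = (1.38629 − 0.81926×2.56495) / 0.18074 = -3.9564
z₀ = exp(-3.9564) = 0.01913 m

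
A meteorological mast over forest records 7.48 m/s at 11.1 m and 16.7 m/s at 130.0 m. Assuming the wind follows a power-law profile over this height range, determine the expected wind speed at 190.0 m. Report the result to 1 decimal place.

First find α: α = ln(V₂/V₁)/ln(z₂/z₁) = ln(16.7/7.48)/ln(130.0/11.1) = 0.80318/2.46059 = 0.3264
Extrapolate from 130.0 m to 190.0 m: V₃ = 16.7 × (190.0/130.0)^0.3264 = 16.7 × 1.1319 = 18.9022 m/s

18.9 m/s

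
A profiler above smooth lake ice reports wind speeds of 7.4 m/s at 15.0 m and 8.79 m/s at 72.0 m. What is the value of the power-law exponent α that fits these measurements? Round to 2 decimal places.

Power law: V₂/V₁ = (z₂/z₁)^α ⇒ α = ln(V₂/V₁) / ln(z₂/z₁)
α = ln(8.79/7.4) / ln(72.0/15.0) = ln(1.1878) / ln(4.8000)
  = 0.17213 / 1.56862 = 0.10974

α ≈ 0.11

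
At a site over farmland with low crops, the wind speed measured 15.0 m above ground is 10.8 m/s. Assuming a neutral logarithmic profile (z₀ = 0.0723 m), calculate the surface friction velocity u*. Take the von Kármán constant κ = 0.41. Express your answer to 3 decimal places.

Log law: V(z) = (u*/κ) · ln(z/z₀) ⇒ u* = κ · V / ln(z/z₀)
u* = 0.41 × 10.8 / ln(15.0/0.0723) = 0.41 × 10.8 / 5.3350
   = 4.4280 / 5.3350 = 0.8300 m/s

u* ≈ 0.830 m/s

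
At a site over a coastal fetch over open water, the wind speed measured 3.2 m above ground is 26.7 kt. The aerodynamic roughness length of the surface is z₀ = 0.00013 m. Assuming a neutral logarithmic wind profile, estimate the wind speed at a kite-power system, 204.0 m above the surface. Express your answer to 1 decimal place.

Log law: V(z) ∝ ln(z/z₀), so V₂/V₁ = ln(z₂/z₀) / ln(z₁/z₀).
ln(204.0/0.00013) = 14.2661, ln(3.2/0.00013) = 10.1111
V₂ = 26.7 × 14.2661/10.1111 = 26.7 × 1.4109 = 37.6718 kt

37.7 kt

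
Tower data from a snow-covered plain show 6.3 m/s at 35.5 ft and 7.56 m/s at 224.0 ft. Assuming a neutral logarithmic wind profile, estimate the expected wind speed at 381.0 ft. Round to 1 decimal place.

7.9 m/s

Log law: V ∝ ln(z/z₀). From the pair, with r = V₁/V₂ = 0.83333,
ln z₀ = (ln z₁ − r·ln z₂)/(1 − r) = (3.5695 − 0.83333×5.4116)/0.16667 = -5.6410 → z₀ = 0.003549 ft
V₃ = V₁ · ln(z₃/z₀)/ln(z₁/z₀) = 6.3 × 11.5838/9.2106 = 7.9233 m/s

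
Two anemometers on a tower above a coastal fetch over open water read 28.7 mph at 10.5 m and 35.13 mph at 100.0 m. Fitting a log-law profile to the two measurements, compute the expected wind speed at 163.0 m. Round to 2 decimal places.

Log law: V ∝ ln(z/z₀). From the pair, with r = V₁/V₂ = 0.81697,
ln z₀ = (ln z₁ − r·ln z₂)/(1 − r) = (2.3514 − 0.81697×4.6052)/0.18303 = -7.7083 → z₀ = 0.0004491 m
V₃ = V₁ · ln(z₃/z₀)/ln(z₁/z₀) = 28.7 × 12.8021/10.0597 = 36.5239 mph

36.52 mph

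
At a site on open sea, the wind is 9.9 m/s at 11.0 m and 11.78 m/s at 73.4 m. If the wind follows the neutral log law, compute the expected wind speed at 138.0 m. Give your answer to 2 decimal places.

12.41 m/s

Log law: V ∝ ln(z/z₀). From the pair, with r = V₁/V₂ = 0.84041,
ln z₀ = (ln z₁ − r·ln z₂)/(1 − r) = (2.3979 − 0.84041×4.2959)/0.15959 = -7.5970 → z₀ = 0.0005019 m
V₃ = V₁ · ln(z₃/z₀)/ln(z₁/z₀) = 9.9 × 12.5243/9.9949 = 12.4053 m/s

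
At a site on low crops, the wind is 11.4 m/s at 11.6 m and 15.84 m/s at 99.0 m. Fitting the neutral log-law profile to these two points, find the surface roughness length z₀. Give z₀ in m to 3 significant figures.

Log law: V(z) ∝ ln(z/z₀). With r = V₁/V₂ = 11.4/15.84 = 0.71970,
r · ln(z₂/z₀) = ln(z₁/z₀) ⇒ ln z₀ = (ln z₁ − r·ln z₂)/(1 − r)
ln z₀ = (2.45101 − 0.71970×4.59512) / 0.28030 = -3.0542
z₀ = exp(-3.0542) = 0.04716 m

z₀ ≈ 0.0472 m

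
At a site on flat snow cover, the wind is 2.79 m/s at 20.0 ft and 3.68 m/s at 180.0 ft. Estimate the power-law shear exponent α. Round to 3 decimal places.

α ≈ 0.126

Power law: V₂/V₁ = (z₂/z₁)^α ⇒ α = ln(V₂/V₁) / ln(z₂/z₁)
α = ln(3.68/2.79) / ln(180.0/20.0) = ln(1.3190) / ln(9.0000)
  = 0.27687 / 2.19722 = 0.12601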